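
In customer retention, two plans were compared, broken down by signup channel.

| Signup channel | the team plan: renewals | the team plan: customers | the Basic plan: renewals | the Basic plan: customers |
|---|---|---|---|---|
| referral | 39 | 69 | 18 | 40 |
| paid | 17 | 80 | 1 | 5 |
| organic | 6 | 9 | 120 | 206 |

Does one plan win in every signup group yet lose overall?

Yes

Referral: the team plan 39/69 = 56.5%, the Basic plan 18/40 = 45.0% → the team plan
Paid: the team plan 17/80 = 21.2%, the Basic plan 1/5 = 20.0% → the team plan
Organic: the team plan 6/9 = 66.7%, the Basic plan 120/206 = 58.3% → the team plan
Overall: the team plan 62/158 = 39.2%, the Basic plan 139/251 = 55.4% → the Basic plan
The team plan wins each signup group but the Basic plan wins overall — the comparison reverses. The team plan's customers skew toward paid, which has a lower base rate.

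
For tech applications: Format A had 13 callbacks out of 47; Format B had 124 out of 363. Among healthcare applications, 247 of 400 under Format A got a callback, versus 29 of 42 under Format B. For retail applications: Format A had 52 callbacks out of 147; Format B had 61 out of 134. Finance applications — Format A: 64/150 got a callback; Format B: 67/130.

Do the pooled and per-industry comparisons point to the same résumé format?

Tech: Format A 13/47 = 27.7%, Format B 124/363 = 34.2% → Format B
Healthcare: Format A 247/400 = 61.8%, Format B 29/42 = 69.0% → Format B
Retail: Format A 52/147 = 35.4%, Format B 61/134 = 45.5% → Format B
Finance: Format A 64/150 = 42.7%, Format B 67/130 = 51.5% → Format B
Overall: Format A 376/744 = 50.5%, Format B 281/669 = 42.0% → Format A
Format B wins each industry group but Format A wins overall — the comparison reverses. Format B's applications skew toward tech, which has a lower base rate.

No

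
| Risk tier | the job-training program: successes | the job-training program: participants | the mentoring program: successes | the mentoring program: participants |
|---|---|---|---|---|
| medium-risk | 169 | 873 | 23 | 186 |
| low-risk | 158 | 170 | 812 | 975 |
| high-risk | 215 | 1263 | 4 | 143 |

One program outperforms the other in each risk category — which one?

the job-training program

Medium-risk: the job-training program 169/873 = 19.4%, the mentoring program 23/186 = 12.4% → the job-training program
Low-risk: the job-training program 158/170 = 92.9%, the mentoring program 812/975 = 83.3% → the job-training program
High-risk: the job-training program 215/1263 = 17.0%, the mentoring program 4/143 = 2.8% → the job-training program
The job-training program has the higher rate in all 3 groups.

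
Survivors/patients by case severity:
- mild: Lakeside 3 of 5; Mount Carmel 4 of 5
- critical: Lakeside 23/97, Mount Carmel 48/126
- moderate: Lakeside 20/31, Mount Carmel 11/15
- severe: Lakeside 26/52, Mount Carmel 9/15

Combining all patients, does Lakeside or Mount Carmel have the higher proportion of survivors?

Mild: Lakeside 3/5 = 60.0%, Mount Carmel 4/5 = 80.0% → Mount Carmel
Critical: Lakeside 23/97 = 23.7%, Mount Carmel 48/126 = 38.1% → Mount Carmel
Moderate: Lakeside 20/31 = 64.5%, Mount Carmel 11/15 = 73.3% → Mount Carmel
Severe: Lakeside 26/52 = 50.0%, Mount Carmel 9/15 = 60.0% → Mount Carmel
Overall: Lakeside 72/185 = 38.9%, Mount Carmel 72/161 = 44.7% → Mount Carmel

Mount Carmel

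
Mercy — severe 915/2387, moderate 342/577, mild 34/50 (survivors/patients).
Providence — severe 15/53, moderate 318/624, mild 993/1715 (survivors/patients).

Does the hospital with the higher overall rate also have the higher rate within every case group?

Severe: Mercy 915/2387 = 38.3%, Providence 15/53 = 28.3% → Mercy
Moderate: Mercy 342/577 = 59.3%, Providence 318/624 = 51.0% → Mercy
Mild: Mercy 34/50 = 68.0%, Providence 993/1715 = 57.9% → Mercy
Overall: Mercy 1291/3014 = 42.8%, Providence 1326/2392 = 55.4% → Providence
Mercy wins each case group but Providence wins overall — the comparison reverses. Mercy's patients skew toward severe, which has a lower base rate.

No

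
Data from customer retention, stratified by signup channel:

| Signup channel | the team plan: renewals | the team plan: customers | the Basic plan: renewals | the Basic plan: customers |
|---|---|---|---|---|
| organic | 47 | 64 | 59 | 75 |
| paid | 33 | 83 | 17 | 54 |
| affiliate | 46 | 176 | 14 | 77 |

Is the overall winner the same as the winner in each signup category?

Organic: the team plan 47/64 = 73.4%, the Basic plan 59/75 = 78.7% → the Basic plan
Paid: the team plan 33/83 = 39.8%, the Basic plan 17/54 = 31.5% → the team plan
Affiliate: the team plan 46/176 = 26.1%, the Basic plan 14/77 = 18.2% → the team plan
Overall: the team plan 126/323 = 39.0%, the Basic plan 90/206 = 43.7% → the Basic plan
Neither sweeps: the team plan wins 2 of 3 groups, the Basic plan wins 1. The Basic plan wins overall but not every group — no Simpson reversal.

No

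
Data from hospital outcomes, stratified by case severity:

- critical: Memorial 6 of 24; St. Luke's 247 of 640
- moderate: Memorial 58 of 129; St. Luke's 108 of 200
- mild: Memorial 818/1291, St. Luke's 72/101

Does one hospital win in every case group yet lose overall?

Critical: Memorial 6/24 = 25.0%, St. Luke's 247/640 = 38.6% → St. Luke's
Moderate: Memorial 58/129 = 45.0%, St. Luke's 108/200 = 54.0% → St. Luke's
Mild: Memorial 818/1291 = 63.4%, St. Luke's 72/101 = 71.3% → St. Luke's
Overall: Memorial 882/1444 = 61.1%, St. Luke's 427/941 = 45.4% → Memorial
St. Luke's wins each case group but Memorial wins overall — the comparison reverses. St. Luke's's patients skew toward critical, which has a lower base rate.

Yes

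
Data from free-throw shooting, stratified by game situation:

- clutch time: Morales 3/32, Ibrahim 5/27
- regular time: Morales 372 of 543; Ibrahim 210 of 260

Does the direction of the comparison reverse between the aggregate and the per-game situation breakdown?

Clutch time: Morales 3/32 = 9.4%, Ibrahim 5/27 = 18.5% → Ibrahim
Regular time: Morales 372/543 = 68.5%, Ibrahim 210/260 = 80.8% → Ibrahim
Overall: Morales 375/575 = 65.2%, Ibrahim 215/287 = 74.9% → Ibrahim
Ibrahim wins overall and in every game group — no reversal.

No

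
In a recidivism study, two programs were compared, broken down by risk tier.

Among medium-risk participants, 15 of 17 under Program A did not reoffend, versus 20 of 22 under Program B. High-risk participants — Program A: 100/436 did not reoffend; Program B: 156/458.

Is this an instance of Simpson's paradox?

Medium-risk: Program A 15/17 = 88.2%, Program B 20/22 = 90.9% → Program B
High-risk: Program A 100/436 = 22.9%, Program B 156/458 = 34.1% → Program B
Overall: Program A 115/453 = 25.4%, Program B 176/480 = 36.7% → Program B
Program B wins overall and in every risk group — no reversal.

No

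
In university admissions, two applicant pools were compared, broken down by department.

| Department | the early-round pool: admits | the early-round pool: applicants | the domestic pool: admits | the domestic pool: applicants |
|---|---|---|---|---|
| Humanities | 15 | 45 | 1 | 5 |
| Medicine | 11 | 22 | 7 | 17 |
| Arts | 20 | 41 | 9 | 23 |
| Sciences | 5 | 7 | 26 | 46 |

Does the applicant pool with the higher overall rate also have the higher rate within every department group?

No

Humanities: the early-round pool 15/45 = 33.3%, the domestic pool 1/5 = 20.0% → the early-round pool
Medicine: the early-round pool 11/22 = 50.0%, the domestic pool 7/17 = 41.2% → the early-round pool
Arts: the early-round pool 20/41 = 48.8%, the domestic pool 9/23 = 39.1% → the early-round pool
Sciences: the early-round pool 5/7 = 71.4%, the domestic pool 26/46 = 56.5% → the early-round pool
Overall: the early-round pool 51/115 = 44.3%, the domestic pool 43/91 = 47.3% → the domestic pool
The early-round pool wins each department group but the domestic pool wins overall — the comparison reverses. The early-round pool's applicants skew toward Humanities, which has a lower base rate.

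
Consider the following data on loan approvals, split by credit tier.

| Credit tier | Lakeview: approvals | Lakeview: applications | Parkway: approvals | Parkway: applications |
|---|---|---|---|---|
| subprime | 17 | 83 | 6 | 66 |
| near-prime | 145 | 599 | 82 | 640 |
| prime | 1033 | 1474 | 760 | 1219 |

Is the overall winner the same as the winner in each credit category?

Yes

Subprime: Lakeview 17/83 = 20.5%, Parkway 6/66 = 9.1% → Lakeview
Near-prime: Lakeview 145/599 = 24.2%, Parkway 82/640 = 12.8% → Lakeview
Prime: Lakeview 1033/1474 = 70.1%, Parkway 760/1219 = 62.3% → Lakeview
Overall: Lakeview 1195/2156 = 55.4%, Parkway 848/1925 = 44.1% → Lakeview
Lakeview wins overall and in every credit group — no reversal.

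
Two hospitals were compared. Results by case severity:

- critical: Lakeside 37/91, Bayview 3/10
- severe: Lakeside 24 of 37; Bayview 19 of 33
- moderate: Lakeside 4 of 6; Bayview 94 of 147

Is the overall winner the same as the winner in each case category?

Critical: Lakeside 37/91 = 40.7%, Bayview 3/10 = 30.0% → Lakeside
Severe: Lakeside 24/37 = 64.9%, Bayview 19/33 = 57.6% → Lakeside
Moderate: Lakeside 4/6 = 66.7%, Bayview 94/147 = 63.9% → Lakeside
Overall: Lakeside 65/134 = 48.5%, Bayview 116/190 = 61.1% → Bayview
Lakeside wins each case group but Bayview wins overall — the comparison reverses. Lakeside's patients skew toward critical, which has a lower base rate.

No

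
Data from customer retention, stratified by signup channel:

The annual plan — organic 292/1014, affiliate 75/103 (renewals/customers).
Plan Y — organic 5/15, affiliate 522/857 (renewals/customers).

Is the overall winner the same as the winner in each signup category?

Organic: the annual plan 292/1014 = 28.8%, Plan Y 5/15 = 33.3% → Plan Y
Affiliate: the annual plan 75/103 = 72.8%, Plan Y 522/857 = 60.9% → the annual plan
Overall: the annual plan 367/1117 = 32.9%, Plan Y 527/872 = 60.4% → Plan Y
Neither sweeps: the annual plan wins 1 of 2 groups, Plan Y wins 1. Plan Y wins overall but not every group — no Simpson reversal.

No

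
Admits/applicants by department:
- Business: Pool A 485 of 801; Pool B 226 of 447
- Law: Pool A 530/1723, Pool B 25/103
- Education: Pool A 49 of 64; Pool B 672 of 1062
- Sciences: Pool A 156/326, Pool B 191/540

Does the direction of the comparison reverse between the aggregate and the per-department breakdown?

Business: Pool A 485/801 = 60.5%, Pool B 226/447 = 50.6% → Pool A
Law: Pool A 530/1723 = 30.8%, Pool B 25/103 = 24.3% → Pool A
Education: Pool A 49/64 = 76.6%, Pool B 672/1062 = 63.3% → Pool A
Sciences: Pool A 156/326 = 47.9%, Pool B 191/540 = 35.4% → Pool A
Overall: Pool A 1220/2914 = 41.9%, Pool B 1114/2152 = 51.8% → Pool B
Pool A wins each department group but Pool B wins overall — the comparison reverses. Pool A's applicants skew toward Law, which has a lower base rate.

Yes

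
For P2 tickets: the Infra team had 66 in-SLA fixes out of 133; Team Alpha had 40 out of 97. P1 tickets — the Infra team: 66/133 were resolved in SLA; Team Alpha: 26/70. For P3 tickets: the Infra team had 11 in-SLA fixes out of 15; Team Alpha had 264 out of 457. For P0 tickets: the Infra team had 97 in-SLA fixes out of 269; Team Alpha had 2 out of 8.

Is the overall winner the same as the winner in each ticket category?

P2: the Infra team 66/133 = 49.6%, Team Alpha 40/97 = 41.2% → the Infra team
P1: the Infra team 66/133 = 49.6%, Team Alpha 26/70 = 37.1% → the Infra team
P3: the Infra team 11/15 = 73.3%, Team Alpha 264/457 = 57.8% → the Infra team
P0: the Infra team 97/269 = 36.1%, Team Alpha 2/8 = 25.0% → the Infra team
Overall: the Infra team 240/550 = 43.6%, Team Alpha 332/632 = 52.5% → Team Alpha
The Infra team wins each ticket group but Team Alpha wins overall — the comparison reverses. The Infra team's tickets skew toward P0, which has a lower base rate.

No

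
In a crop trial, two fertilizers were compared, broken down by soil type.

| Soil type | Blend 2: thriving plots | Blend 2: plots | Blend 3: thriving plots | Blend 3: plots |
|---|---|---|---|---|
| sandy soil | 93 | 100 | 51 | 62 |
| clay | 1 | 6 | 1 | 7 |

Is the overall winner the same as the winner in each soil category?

Yes

Sandy soil: Blend 2 93/100 = 93.0%, Blend 3 51/62 = 82.3% → Blend 2
Clay: Blend 2 1/6 = 16.7%, Blend 3 1/7 = 14.3% → Blend 2
Overall: Blend 2 94/106 = 88.7%, Blend 3 52/69 = 75.4% → Blend 2
Blend 2 wins overall and in every soil group — no reversal.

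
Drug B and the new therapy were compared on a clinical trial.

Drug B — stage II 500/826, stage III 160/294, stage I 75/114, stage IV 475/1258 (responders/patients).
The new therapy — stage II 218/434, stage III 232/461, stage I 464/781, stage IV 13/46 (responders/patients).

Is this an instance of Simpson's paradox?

Yes

Stage II: Drug B 500/826 = 60.5%, the new therapy 218/434 = 50.2% → Drug B
Stage III: Drug B 160/294 = 54.4%, the new therapy 232/461 = 50.3% → Drug B
Stage I: Drug B 75/114 = 65.8%, the new therapy 464/781 = 59.4% → Drug B
Stage IV: Drug B 475/1258 = 37.8%, the new therapy 13/46 = 28.3% → Drug B
Overall: Drug B 1210/2492 = 48.6%, the new therapy 927/1722 = 53.8% → the new therapy
Drug B wins each disease group but the new therapy wins overall — the comparison reverses. Drug B's patients skew toward stage IV, which has a lower base rate.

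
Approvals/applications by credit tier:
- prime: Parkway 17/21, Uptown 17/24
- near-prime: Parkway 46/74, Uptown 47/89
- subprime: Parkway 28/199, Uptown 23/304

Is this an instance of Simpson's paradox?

No

Prime: Parkway 17/21 = 81.0%, Uptown 17/24 = 70.8% → Parkway
Near-prime: Parkway 46/74 = 62.2%, Uptown 47/89 = 52.8% → Parkway
Subprime: Parkway 28/199 = 14.1%, Uptown 23/304 = 7.6% → Parkway
Overall: Parkway 91/294 = 31.0%, Uptown 87/417 = 20.9% → Parkway
Parkway wins overall and in every credit group — no reversal.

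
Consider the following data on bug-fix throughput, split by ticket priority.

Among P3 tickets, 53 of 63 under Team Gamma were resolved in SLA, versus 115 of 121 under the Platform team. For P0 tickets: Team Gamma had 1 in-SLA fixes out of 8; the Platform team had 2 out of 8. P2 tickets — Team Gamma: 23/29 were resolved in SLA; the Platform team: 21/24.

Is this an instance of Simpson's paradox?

P3: Team Gamma 53/63 = 84.1%, the Platform team 115/121 = 95.0% → the Platform team
P0: Team Gamma 1/8 = 12.5%, the Platform team 2/8 = 25.0% → the Platform team
P2: Team Gamma 23/29 = 79.3%, the Platform team 21/24 = 87.5% → the Platform team
Overall: Team Gamma 77/100 = 77.0%, the Platform team 138/153 = 90.2% → the Platform team
The Platform team wins overall and in every ticket group — no reversal.

No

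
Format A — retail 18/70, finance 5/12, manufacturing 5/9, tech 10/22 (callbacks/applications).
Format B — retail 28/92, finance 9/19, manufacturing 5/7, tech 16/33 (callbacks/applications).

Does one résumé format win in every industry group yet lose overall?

Retail: Format A 18/70 = 25.7%, Format B 28/92 = 30.4% → Format B
Finance: Format A 5/12 = 41.7%, Format B 9/19 = 47.4% → Format B
Manufacturing: Format A 5/9 = 55.6%, Format B 5/7 = 71.4% → Format B
Tech: Format A 10/22 = 45.5%, Format B 16/33 = 48.5% → Format B
Overall: Format A 38/113 = 33.6%, Format B 58/151 = 38.4% → Format B
Format B wins overall and in every industry group — no reversal.

No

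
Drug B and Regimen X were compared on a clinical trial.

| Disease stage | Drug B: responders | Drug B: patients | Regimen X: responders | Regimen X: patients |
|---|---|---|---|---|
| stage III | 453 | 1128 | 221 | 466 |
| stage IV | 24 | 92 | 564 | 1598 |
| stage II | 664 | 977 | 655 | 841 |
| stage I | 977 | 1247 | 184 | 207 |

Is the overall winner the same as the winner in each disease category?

No

Stage III: Drug B 453/1128 = 40.2%, Regimen X 221/466 = 47.4% → Regimen X
Stage IV: Drug B 24/92 = 26.1%, Regimen X 564/1598 = 35.3% → Regimen X
Stage II: Drug B 664/977 = 68.0%, Regimen X 655/841 = 77.9% → Regimen X
Stage I: Drug B 977/1247 = 78.3%, Regimen X 184/207 = 88.9% → Regimen X
Overall: Drug B 2118/3444 = 61.5%, Regimen X 1624/3112 = 52.2% → Drug B
Regimen X wins each disease group but Drug B wins overall — the comparison reverses. Regimen X's patients skew toward stage IV, which has a lower base rate.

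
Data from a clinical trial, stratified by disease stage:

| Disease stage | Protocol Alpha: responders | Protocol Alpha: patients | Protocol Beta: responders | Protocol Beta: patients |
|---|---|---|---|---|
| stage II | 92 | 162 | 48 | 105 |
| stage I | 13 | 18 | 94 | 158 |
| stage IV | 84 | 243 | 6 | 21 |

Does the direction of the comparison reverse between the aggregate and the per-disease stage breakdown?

Yes

Stage II: Protocol Alpha 92/162 = 56.8%, Protocol Beta 48/105 = 45.7% → Protocol Alpha
Stage I: Protocol Alpha 13/18 = 72.2%, Protocol Beta 94/158 = 59.5% → Protocol Alpha
Stage IV: Protocol Alpha 84/243 = 34.6%, Protocol Beta 6/21 = 28.6% → Protocol Alpha
Overall: Protocol Alpha 189/423 = 44.7%, Protocol Beta 148/284 = 52.1% → Protocol Beta
Protocol Alpha wins each disease group but Protocol Beta wins overall — the comparison reverses. Protocol Alpha's patients skew toward stage IV, which has a lower base rate.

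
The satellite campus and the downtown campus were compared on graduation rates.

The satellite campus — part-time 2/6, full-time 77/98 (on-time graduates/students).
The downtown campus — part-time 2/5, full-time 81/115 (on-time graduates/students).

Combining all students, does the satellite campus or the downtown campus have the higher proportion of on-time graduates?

Part-time: the satellite campus 2/6 = 33.3%, the downtown campus 2/5 = 40.0% → the downtown campus
Full-time: the satellite campus 77/98 = 78.6%, the downtown campus 81/115 = 70.4% → the satellite campus
Overall: the satellite campus 79/104 = 76.0%, the downtown campus 83/120 = 69.2% → the satellite campus
(Neither sweeps every enrollment group, but the satellite campus has the higher pooled rate.)

the satellite campus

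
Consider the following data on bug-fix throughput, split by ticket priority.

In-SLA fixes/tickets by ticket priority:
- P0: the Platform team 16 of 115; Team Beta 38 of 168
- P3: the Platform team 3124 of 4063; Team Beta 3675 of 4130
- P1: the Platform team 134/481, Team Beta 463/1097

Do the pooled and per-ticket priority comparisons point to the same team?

Yes

P0: the Platform team 16/115 = 13.9%, Team Beta 38/168 = 22.6% → Team Beta
P3: the Platform team 3124/4063 = 76.9%, Team Beta 3675/4130 = 89.0% → Team Beta
P1: the Platform team 134/481 = 27.9%, Team Beta 463/1097 = 42.2% → Team Beta
Overall: the Platform team 3274/4659 = 70.3%, Team Beta 4176/5395 = 77.4% → Team Beta
Team Beta wins overall and in every ticket group — no reversal.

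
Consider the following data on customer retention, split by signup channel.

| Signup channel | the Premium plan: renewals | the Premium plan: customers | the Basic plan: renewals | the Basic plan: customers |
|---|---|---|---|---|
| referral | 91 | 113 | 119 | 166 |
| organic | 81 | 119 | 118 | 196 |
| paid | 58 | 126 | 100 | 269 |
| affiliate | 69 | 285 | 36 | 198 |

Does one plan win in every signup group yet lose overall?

Referral: the Premium plan 91/113 = 80.5%, the Basic plan 119/166 = 71.7% → the Premium plan
Organic: the Premium plan 81/119 = 68.1%, the Basic plan 118/196 = 60.2% → the Premium plan
Paid: the Premium plan 58/126 = 46.0%, the Basic plan 100/269 = 37.2% → the Premium plan
Affiliate: the Premium plan 69/285 = 24.2%, the Basic plan 36/198 = 18.2% → the Premium plan
Overall: the Premium plan 299/643 = 46.5%, the Basic plan 373/829 = 45.0% → the Premium plan
The Premium plan wins overall and in every signup group — no reversal.

No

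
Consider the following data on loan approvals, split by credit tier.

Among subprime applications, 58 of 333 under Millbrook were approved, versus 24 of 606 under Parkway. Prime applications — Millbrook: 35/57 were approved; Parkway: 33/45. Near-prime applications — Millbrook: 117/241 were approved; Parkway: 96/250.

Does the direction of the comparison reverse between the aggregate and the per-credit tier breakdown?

No

Subprime: Millbrook 58/333 = 17.4%, Parkway 24/606 = 4.0% → Millbrook
Prime: Millbrook 35/57 = 61.4%, Parkway 33/45 = 73.3% → Parkway
Near-prime: Millbrook 117/241 = 48.5%, Parkway 96/250 = 38.4% → Millbrook
Overall: Millbrook 210/631 = 33.3%, Parkway 153/901 = 17.0% → Millbrook
Neither sweeps: Millbrook wins 2 of 3 groups, Parkway wins 1. Millbrook wins overall but not every group — no Simpson reversal.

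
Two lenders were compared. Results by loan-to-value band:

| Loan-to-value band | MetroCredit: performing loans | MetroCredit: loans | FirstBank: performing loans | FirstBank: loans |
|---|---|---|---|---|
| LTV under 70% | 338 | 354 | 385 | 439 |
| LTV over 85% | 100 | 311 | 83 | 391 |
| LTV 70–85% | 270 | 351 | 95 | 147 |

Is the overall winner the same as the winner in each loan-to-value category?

LTV under 70%: MetroCredit 338/354 = 95.5%, FirstBank 385/439 = 87.7% → MetroCredit
LTV over 85%: MetroCredit 100/311 = 32.2%, FirstBank 83/391 = 21.2% → MetroCredit
LTV 70–85%: MetroCredit 270/351 = 76.9%, FirstBank 95/147 = 64.6% → MetroCredit
Overall: MetroCredit 708/1016 = 69.7%, FirstBank 563/977 = 57.6% → MetroCredit
MetroCredit wins overall and in every loan-to-value group — no reversal.

Yes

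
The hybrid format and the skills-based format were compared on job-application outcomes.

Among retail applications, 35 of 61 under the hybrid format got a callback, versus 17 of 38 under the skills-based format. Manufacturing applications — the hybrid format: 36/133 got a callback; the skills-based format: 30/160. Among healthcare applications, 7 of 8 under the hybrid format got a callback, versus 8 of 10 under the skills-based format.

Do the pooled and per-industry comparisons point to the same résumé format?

Yes

Retail: the hybrid format 35/61 = 57.4%, the skills-based format 17/38 = 44.7% → the hybrid format
Manufacturing: the hybrid format 36/133 = 27.1%, the skills-based format 30/160 = 18.8% → the hybrid format
Healthcare: the hybrid format 7/8 = 87.5%, the skills-based format 8/10 = 80.0% → the hybrid format
Overall: the hybrid format 78/202 = 38.6%, the skills-based format 55/208 = 26.4% → the hybrid format
The hybrid format wins overall and in every industry group — no reversal.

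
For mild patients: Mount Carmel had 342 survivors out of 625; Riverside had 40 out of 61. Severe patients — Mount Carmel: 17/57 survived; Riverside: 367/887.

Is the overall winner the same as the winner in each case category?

Mild: Mount Carmel 342/625 = 54.7%, Riverside 40/61 = 65.6% → Riverside
Severe: Mount Carmel 17/57 = 29.8%, Riverside 367/887 = 41.4% → Riverside
Overall: Mount Carmel 359/682 = 52.6%, Riverside 407/948 = 42.9% → Mount Carmel
Riverside wins each case group but Mount Carmel wins overall — the comparison reverses. Riverside's patients skew toward severe, which has a lower base rate.

No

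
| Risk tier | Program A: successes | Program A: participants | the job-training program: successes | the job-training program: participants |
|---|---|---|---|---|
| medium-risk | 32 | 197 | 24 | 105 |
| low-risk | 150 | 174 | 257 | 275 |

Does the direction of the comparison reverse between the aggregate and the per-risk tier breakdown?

No

Medium-risk: Program A 32/197 = 16.2%, the job-training program 24/105 = 22.9% → the job-training program
Low-risk: Program A 150/174 = 86.2%, the job-training program 257/275 = 93.5% → the job-training program
Overall: Program A 182/371 = 49.1%, the job-training program 281/380 = 73.9% → the job-training program
The job-training program wins overall and in every risk group — no reversal.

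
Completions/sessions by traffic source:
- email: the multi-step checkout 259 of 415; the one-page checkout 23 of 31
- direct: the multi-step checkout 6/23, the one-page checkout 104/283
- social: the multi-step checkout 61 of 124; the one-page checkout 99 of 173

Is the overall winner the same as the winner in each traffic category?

No

Email: the multi-step checkout 259/415 = 62.4%, the one-page checkout 23/31 = 74.2% → the one-page checkout
Direct: the multi-step checkout 6/23 = 26.1%, the one-page checkout 104/283 = 36.7% → the one-page checkout
Social: the multi-step checkout 61/124 = 49.2%, the one-page checkout 99/173 = 57.2% → the one-page checkout
Overall: the multi-step checkout 326/562 = 58.0%, the one-page checkout 226/487 = 46.4% → the multi-step checkout
The one-page checkout wins each traffic group but the multi-step checkout wins overall — the comparison reverses. The one-page checkout's sessions skew toward direct, which has a lower base rate.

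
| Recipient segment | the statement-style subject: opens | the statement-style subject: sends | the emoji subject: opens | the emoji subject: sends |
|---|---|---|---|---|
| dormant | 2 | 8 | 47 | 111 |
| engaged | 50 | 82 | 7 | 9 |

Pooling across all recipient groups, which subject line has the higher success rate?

Dormant: the statement-style subject 2/8 = 25.0%, the emoji subject 47/111 = 42.3% → the emoji subject
Engaged: the statement-style subject 50/82 = 61.0%, the emoji subject 7/9 = 77.8% → the emoji subject
Overall: the statement-style subject 52/90 = 57.8%, the emoji subject 54/120 = 45.0% → the statement-style subject
(The emoji subject wins every recipient group but the statement-style subject wins overall — the emoji subject's sends skew toward the low-rate dormant group.)

the statement-style subject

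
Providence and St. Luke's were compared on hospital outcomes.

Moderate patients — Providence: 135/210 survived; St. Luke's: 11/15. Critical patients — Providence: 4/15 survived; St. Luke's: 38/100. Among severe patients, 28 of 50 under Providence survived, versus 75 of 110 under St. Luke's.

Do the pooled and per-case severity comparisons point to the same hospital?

Moderate: Providence 135/210 = 64.3%, St. Luke's 11/15 = 73.3% → St. Luke's
Critical: Providence 4/15 = 26.7%, St. Luke's 38/100 = 38.0% → St. Luke's
Severe: Providence 28/50 = 56.0%, St. Luke's 75/110 = 68.2% → St. Luke's
Overall: Providence 167/275 = 60.7%, St. Luke's 124/225 = 55.1% → Providence
St. Luke's wins each case group but Providence wins overall — the comparison reverses. St. Luke's's patients skew toward critical, which has a lower base rate.

No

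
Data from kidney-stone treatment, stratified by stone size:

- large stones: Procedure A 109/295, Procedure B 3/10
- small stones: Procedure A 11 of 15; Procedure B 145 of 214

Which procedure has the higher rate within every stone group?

Procedure A

Large stones: Procedure A 109/295 = 36.9%, Procedure B 3/10 = 30.0% → Procedure A
Small stones: Procedure A 11/15 = 73.3%, Procedure B 145/214 = 67.8% → Procedure A
Procedure A has the higher rate in both groups.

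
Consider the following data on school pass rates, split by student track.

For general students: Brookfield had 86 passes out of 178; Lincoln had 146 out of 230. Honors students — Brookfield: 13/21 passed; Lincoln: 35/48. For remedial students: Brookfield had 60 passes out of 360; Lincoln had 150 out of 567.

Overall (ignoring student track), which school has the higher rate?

General: Brookfield 86/178 = 48.3%, Lincoln 146/230 = 63.5% → Lincoln
Honors: Brookfield 13/21 = 61.9%, Lincoln 35/48 = 72.9% → Lincoln
Remedial: Brookfield 60/360 = 16.7%, Lincoln 150/567 = 26.5% → Lincoln
Overall: Brookfield 159/559 = 28.4%, Lincoln 331/845 = 39.2% → Lincoln

Lincoln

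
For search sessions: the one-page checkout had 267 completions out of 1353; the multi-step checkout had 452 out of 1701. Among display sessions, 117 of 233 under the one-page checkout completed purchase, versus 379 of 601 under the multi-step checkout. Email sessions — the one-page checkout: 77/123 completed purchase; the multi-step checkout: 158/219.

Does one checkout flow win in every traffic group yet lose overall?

No

Search: the one-page checkout 267/1353 = 19.7%, the multi-step checkout 452/1701 = 26.6% → the multi-step checkout
Display: the one-page checkout 117/233 = 50.2%, the multi-step checkout 379/601 = 63.1% → the multi-step checkout
Email: the one-page checkout 77/123 = 62.6%, the multi-step checkout 158/219 = 72.1% → the multi-step checkout
Overall: the one-page checkout 461/1709 = 27.0%, the multi-step checkout 989/2521 = 39.2% → the multi-step checkout
The multi-step checkout wins overall and in every traffic group — no reversal.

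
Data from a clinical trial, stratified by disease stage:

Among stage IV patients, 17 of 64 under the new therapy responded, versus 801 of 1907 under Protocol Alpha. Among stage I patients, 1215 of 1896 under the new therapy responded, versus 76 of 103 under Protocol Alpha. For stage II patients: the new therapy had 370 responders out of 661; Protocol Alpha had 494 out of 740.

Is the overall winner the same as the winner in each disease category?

No

Stage IV: the new therapy 17/64 = 26.6%, Protocol Alpha 801/1907 = 42.0% → Protocol Alpha
Stage I: the new therapy 1215/1896 = 64.1%, Protocol Alpha 76/103 = 73.8% → Protocol Alpha
Stage II: the new therapy 370/661 = 56.0%, Protocol Alpha 494/740 = 66.8% → Protocol Alpha
Overall: the new therapy 1602/2621 = 61.1%, Protocol Alpha 1371/2750 = 49.9% → the new therapy
Protocol Alpha wins each disease group but the new therapy wins overall — the comparison reverses. Protocol Alpha's patients skew toward stage IV, which has a lower base rate.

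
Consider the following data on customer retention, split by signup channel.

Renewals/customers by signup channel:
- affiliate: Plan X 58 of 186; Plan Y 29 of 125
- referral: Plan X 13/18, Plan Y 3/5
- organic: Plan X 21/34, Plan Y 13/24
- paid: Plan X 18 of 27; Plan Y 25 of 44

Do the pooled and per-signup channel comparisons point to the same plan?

Affiliate: Plan X 58/186 = 31.2%, Plan Y 29/125 = 23.2% → Plan X
Referral: Plan X 13/18 = 72.2%, Plan Y 3/5 = 60.0% → Plan X
Organic: Plan X 21/34 = 61.8%, Plan Y 13/24 = 54.2% → Plan X
Paid: Plan X 18/27 = 66.7%, Plan Y 25/44 = 56.8% → Plan X
Overall: Plan X 110/265 = 41.5%, Plan Y 70/198 = 35.4% → Plan X
Plan X wins overall and in every signup group — no reversal.

Yes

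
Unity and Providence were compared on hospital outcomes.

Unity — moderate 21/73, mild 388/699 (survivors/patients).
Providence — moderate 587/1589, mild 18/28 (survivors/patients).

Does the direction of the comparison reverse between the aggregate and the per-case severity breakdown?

Moderate: Unity 21/73 = 28.8%, Providence 587/1589 = 36.9% → Providence
Mild: Unity 388/699 = 55.5%, Providence 18/28 = 64.3% → Providence
Overall: Unity 409/772 = 53.0%, Providence 605/1617 = 37.4% → Unity
Providence wins each case group but Unity wins overall — the comparison reverses. Providence's patients skew toward moderate, which has a lower base rate.

Yes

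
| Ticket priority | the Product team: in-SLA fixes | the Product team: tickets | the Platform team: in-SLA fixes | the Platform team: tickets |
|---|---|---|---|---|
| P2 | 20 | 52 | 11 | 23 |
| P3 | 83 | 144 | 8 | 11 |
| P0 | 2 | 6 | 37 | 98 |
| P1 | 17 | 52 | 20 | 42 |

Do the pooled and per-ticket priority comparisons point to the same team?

No

P2: the Product team 20/52 = 38.5%, the Platform team 11/23 = 47.8% → the Platform team
P3: the Product team 83/144 = 57.6%, the Platform team 8/11 = 72.7% → the Platform team
P0: the Product team 2/6 = 33.3%, the Platform team 37/98 = 37.8% → the Platform team
P1: the Product team 17/52 = 32.7%, the Platform team 20/42 = 47.6% → the Platform team
Overall: the Product team 122/254 = 48.0%, the Platform team 76/174 = 43.7% → the Product team
The Platform team wins each ticket group but the Product team wins overall — the comparison reverses. The Platform team's tickets skew toward P0, which has a lower base rate.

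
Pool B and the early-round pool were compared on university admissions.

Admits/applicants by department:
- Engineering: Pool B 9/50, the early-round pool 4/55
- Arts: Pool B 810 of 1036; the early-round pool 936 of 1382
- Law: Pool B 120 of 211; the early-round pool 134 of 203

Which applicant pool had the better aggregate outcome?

Pool B

Engineering: Pool B 9/50 = 18.0%, the early-round pool 4/55 = 7.3% → Pool B
Arts: Pool B 810/1036 = 78.2%, the early-round pool 936/1382 = 67.7% → Pool B
Law: Pool B 120/211 = 56.9%, the early-round pool 134/203 = 66.0% → the early-round pool
Overall: Pool B 939/1297 = 72.4%, the early-round pool 1074/1640 = 65.5% → Pool B
(Neither sweeps every department group, but Pool B has the higher pooled rate.)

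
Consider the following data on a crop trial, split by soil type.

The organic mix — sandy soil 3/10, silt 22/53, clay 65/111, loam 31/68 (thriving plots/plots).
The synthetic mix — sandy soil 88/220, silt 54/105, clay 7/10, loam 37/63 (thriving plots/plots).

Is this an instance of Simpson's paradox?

Sandy soil: the organic mix 3/10 = 30.0%, the synthetic mix 88/220 = 40.0% → the synthetic mix
Silt: the organic mix 22/53 = 41.5%, the synthetic mix 54/105 = 51.4% → the synthetic mix
Clay: the organic mix 65/111 = 58.6%, the synthetic mix 7/10 = 70.0% → the synthetic mix
Loam: the organic mix 31/68 = 45.6%, the synthetic mix 37/63 = 58.7% → the synthetic mix
Overall: the organic mix 121/242 = 50.0%, the synthetic mix 186/398 = 46.7% → the organic mix
The synthetic mix wins each soil group but the organic mix wins overall — the comparison reverses. The synthetic mix's plots skew toward sandy soil, which has a lower base rate.

Yes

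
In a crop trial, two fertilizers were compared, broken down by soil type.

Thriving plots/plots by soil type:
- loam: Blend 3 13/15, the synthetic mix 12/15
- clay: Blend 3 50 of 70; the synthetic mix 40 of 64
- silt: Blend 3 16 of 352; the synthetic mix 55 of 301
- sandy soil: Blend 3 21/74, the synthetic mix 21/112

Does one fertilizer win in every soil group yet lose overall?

No

Loam: Blend 3 13/15 = 86.7%, the synthetic mix 12/15 = 80.0% → Blend 3
Clay: Blend 3 50/70 = 71.4%, the synthetic mix 40/64 = 62.5% → Blend 3
Silt: Blend 3 16/352 = 4.5%, the synthetic mix 55/301 = 18.3% → the synthetic mix
Sandy soil: Blend 3 21/74 = 28.4%, the synthetic mix 21/112 = 18.8% → Blend 3
Overall: Blend 3 100/511 = 19.6%, the synthetic mix 128/492 = 26.0% → the synthetic mix
Neither sweeps: Blend 3 wins 3 of 4 groups, the synthetic mix wins 1. The synthetic mix wins overall but not every group — no Simpson reversal.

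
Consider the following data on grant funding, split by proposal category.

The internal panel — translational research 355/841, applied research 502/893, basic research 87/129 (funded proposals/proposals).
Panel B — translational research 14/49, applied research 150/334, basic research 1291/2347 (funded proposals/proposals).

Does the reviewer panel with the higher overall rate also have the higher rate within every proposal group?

Translational research: the internal panel 355/841 = 42.2%, Panel B 14/49 = 28.6% → the internal panel
Applied research: the internal panel 502/893 = 56.2%, Panel B 150/334 = 44.9% → the internal panel
Basic research: the internal panel 87/129 = 67.4%, Panel B 1291/2347 = 55.0% → the internal panel
Overall: the internal panel 944/1863 = 50.7%, Panel B 1455/2730 = 53.3% → Panel B
The internal panel wins each proposal group but Panel B wins overall — the comparison reverses. The internal panel's proposals skew toward translational research, which has a lower base rate.

No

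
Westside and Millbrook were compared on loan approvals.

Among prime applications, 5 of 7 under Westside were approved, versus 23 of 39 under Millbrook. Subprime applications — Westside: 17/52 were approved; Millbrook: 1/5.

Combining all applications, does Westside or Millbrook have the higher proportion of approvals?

Prime: Westside 5/7 = 71.4%, Millbrook 23/39 = 59.0% → Westside
Subprime: Westside 17/52 = 32.7%, Millbrook 1/5 = 20.0% → Westside
Overall: Westside 22/59 = 37.3%, Millbrook 24/44 = 54.5% → Millbrook
(Westside wins every credit group but Millbrook wins overall — Westside's applications skew toward the low-rate subprime group.)

Millbrook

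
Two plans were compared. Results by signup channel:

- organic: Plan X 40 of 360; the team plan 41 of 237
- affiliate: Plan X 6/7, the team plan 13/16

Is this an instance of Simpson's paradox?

No

Organic: Plan X 40/360 = 11.1%, the team plan 41/237 = 17.3% → the team plan
Affiliate: Plan X 6/7 = 85.7%, the team plan 13/16 = 81.2% → Plan X
Overall: Plan X 46/367 = 12.5%, the team plan 54/253 = 21.3% → the team plan
Neither sweeps: Plan X wins 1 of 2 groups, the team plan wins 1. The team plan wins overall but not every group — no Simpson reversal.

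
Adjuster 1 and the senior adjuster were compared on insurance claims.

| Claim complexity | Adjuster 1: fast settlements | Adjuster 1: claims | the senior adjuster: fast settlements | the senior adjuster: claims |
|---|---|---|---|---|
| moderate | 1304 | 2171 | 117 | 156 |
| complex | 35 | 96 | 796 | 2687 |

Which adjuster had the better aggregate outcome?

Moderate: Adjuster 1 1304/2171 = 60.1%, the senior adjuster 117/156 = 75.0% → the senior adjuster
Complex: Adjuster 1 35/96 = 36.5%, the senior adjuster 796/2687 = 29.6% → Adjuster 1
Overall: Adjuster 1 1339/2267 = 59.1%, the senior adjuster 913/2843 = 32.1% → Adjuster 1
(Neither sweeps every claim group, but Adjuster 1 has the higher pooled rate.)

Adjuster 1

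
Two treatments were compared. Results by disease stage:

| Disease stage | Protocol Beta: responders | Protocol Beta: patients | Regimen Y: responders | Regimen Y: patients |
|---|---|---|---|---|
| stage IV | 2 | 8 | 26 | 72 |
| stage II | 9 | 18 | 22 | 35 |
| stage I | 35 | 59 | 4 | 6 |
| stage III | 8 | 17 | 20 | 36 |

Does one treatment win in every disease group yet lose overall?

Yes

Stage IV: Protocol Beta 2/8 = 25.0%, Regimen Y 26/72 = 36.1% → Regimen Y
Stage II: Protocol Beta 9/18 = 50.0%, Regimen Y 22/35 = 62.9% → Regimen Y
Stage I: Protocol Beta 35/59 = 59.3%, Regimen Y 4/6 = 66.7% → Regimen Y
Stage III: Protocol Beta 8/17 = 47.1%, Regimen Y 20/36 = 55.6% → Regimen Y
Overall: Protocol Beta 54/102 = 52.9%, Regimen Y 72/149 = 48.3% → Protocol Beta
Regimen Y wins each disease group but Protocol Beta wins overall — the comparison reverses. Regimen Y's patients skew toward stage IV, which has a lower base rate.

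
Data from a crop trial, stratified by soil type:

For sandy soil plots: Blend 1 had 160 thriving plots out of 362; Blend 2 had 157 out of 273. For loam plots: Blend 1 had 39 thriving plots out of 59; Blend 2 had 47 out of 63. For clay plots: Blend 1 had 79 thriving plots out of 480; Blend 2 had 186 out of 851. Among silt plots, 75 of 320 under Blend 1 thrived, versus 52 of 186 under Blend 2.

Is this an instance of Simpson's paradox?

Sandy soil: Blend 1 160/362 = 44.2%, Blend 2 157/273 = 57.5% → Blend 2
Loam: Blend 1 39/59 = 66.1%, Blend 2 47/63 = 74.6% → Blend 2
Clay: Blend 1 79/480 = 16.5%, Blend 2 186/851 = 21.9% → Blend 2
Silt: Blend 1 75/320 = 23.4%, Blend 2 52/186 = 28.0% → Blend 2
Overall: Blend 1 353/1221 = 28.9%, Blend 2 442/1373 = 32.2% → Blend 2
Blend 2 wins overall and in every soil group — no reversal.

No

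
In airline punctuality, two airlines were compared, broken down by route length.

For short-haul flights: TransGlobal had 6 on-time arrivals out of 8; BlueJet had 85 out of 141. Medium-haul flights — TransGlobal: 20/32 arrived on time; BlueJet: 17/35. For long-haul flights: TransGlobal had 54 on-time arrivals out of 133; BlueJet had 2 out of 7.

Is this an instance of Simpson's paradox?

Short-haul: TransGlobal 6/8 = 75.0%, BlueJet 85/141 = 60.3% → TransGlobal
Medium-haul: TransGlobal 20/32 = 62.5%, BlueJet 17/35 = 48.6% → TransGlobal
Long-haul: TransGlobal 54/133 = 40.6%, BlueJet 2/7 = 28.6% → TransGlobal
Overall: TransGlobal 80/173 = 46.2%, BlueJet 104/183 = 56.8% → BlueJet
TransGlobal wins each route group but BlueJet wins overall — the comparison reverses. TransGlobal's flights skew toward long-haul, which has a lower base rate.

Yes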